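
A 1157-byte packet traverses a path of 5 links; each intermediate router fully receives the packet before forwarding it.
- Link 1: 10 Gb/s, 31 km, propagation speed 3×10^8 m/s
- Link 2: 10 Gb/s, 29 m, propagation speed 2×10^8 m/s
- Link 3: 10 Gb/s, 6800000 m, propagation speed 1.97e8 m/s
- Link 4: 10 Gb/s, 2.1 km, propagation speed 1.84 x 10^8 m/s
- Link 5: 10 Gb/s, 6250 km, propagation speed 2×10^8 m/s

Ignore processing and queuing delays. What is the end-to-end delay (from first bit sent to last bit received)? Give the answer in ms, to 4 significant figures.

L = 1157 × 8 = 9256 bits.
Transmission delay per hop = L/R = 9256/10000000000 = 0.0009256 ms; 5 hops → 0.004628 ms.
Propagation delays (d/s per hop): 0.103333, 0.000145, 34.5178, 0.011413, 31.25 ms; sum = 65.8827 ms.
End-to-end = 65.89 ms.

65.89 ms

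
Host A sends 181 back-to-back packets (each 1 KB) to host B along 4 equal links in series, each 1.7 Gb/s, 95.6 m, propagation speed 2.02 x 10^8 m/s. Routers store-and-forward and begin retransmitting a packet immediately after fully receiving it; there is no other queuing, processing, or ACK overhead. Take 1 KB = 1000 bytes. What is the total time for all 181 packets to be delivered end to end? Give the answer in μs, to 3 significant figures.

868 μs

Per-hop transmission t_tx = L/R = 8000/1700000000 = 4.70588 μs.
Per-hop propagation t_prop = 95.6/202000000 = 0.473267 μs.
Pipeline fill: first packet needs 4·t_tx to clear all hops; remaining 180 packets each add one t_tx.
Total = (4+181-1)·t_tx + 4·t_prop = 184·4.70588 + 4·0.473267 = 868 μs.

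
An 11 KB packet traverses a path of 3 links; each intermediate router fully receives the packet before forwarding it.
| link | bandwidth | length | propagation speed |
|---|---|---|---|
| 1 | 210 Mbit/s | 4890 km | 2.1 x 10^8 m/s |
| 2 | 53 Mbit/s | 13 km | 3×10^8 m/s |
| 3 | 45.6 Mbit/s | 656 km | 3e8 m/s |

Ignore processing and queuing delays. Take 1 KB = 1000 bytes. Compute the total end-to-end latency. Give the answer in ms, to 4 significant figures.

L = 88000 bits.
Transmission delays (L/R per hop): 0.419048, 1.66038, 1.92982 ms; sum = 4.00925 ms.
Propagation delays (d/s per hop): 23.2857, 0.0433333, 2.18667 ms; sum = 25.5157 ms.
End-to-end = 29.52 ms.

29.52 ms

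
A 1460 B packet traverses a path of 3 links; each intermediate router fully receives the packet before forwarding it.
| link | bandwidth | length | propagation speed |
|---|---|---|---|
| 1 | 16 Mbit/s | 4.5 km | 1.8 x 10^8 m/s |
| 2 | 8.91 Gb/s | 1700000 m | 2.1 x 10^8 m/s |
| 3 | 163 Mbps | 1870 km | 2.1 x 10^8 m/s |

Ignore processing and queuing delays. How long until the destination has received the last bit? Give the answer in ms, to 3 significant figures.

L = 1460 × 8 = 11680 bits.
Transmission delays (L/R per hop): 0.73, 0.00131089, 0.0716564 ms; sum = 0.802967 ms.
Propagation delays (d/s per hop): 0.025, 8.09524, 8.90476 ms; sum = 17.025 ms.
End-to-end = 17.8 ms.

17.8 ms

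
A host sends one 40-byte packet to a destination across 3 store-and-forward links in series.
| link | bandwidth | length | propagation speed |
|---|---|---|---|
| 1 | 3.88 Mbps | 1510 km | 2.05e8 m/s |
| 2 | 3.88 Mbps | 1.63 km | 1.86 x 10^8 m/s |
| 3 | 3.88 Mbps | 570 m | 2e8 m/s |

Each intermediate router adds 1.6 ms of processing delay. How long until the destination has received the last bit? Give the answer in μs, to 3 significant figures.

L = 40 × 8 = 320 bits.
Transmission delay per hop = L/R = 320/3880000 = 82.4742 μs; 3 hops → 247.423 μs.
Propagation delays (d/s per hop): 7365.85, 8.76344, 2.85 μs; sum = 7377.47 μs.
Processing at 2 router(s): 2 × 1.6 ms = 3200 μs.
End-to-end = 10800 μs.

10800 μs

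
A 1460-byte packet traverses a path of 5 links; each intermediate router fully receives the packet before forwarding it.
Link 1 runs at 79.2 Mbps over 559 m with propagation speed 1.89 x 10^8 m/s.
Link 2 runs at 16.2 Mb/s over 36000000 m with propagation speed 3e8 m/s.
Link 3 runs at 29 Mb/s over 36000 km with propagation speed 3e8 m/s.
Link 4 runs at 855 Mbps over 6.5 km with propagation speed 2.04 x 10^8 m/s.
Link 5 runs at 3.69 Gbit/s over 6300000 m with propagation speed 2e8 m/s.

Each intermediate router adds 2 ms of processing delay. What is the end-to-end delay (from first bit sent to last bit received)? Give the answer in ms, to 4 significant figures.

280.8 ms

L = 1460 × 8 = 11680 bits.
Transmission delays (L/R per hop): 0.147475, 0.720988, 0.402759, 0.0136608, 0.00316531 ms; sum = 1.28805 ms.
Propagation delays (d/s per hop): 0.00295767, 120, 120, 0.0318627, 31.5 ms; sum = 271.535 ms.
Processing at 4 router(s): 4 × 2 ms = 8 ms.
End-to-end = 280.8 ms.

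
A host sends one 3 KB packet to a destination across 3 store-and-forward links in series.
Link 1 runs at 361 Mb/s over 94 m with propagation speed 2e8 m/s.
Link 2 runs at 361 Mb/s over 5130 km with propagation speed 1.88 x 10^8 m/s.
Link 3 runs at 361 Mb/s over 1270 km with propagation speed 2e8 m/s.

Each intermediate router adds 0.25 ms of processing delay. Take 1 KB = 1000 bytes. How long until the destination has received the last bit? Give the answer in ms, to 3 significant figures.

L = 24000 bits.
Transmission delay per hop = L/R = 24000/361000000 = 0.066482 ms; 3 hops → 0.199446 ms.
Propagation delays (d/s per hop): 0.00047, 27.2872, 6.35 ms; sum = 33.6377 ms.
Processing at 2 router(s): 2 × 0.25 ms = 0.5 ms.
End-to-end = 34.3 ms.

34.3 ms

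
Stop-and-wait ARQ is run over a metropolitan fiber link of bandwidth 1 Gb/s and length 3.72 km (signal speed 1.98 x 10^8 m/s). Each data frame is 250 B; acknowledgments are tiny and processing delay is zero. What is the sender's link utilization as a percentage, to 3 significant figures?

t_tx = L/R = 2000/1000000000 = 2e-06 s.
t_prop = 3720/198000000 = 1.87879e-05 s; RTT = 3.75758e-05 s.
Cycle = t_tx + RTT = 3.95758e-05 s.
Utilization = t_tx / cycle = 2e-06/3.95758e-05 = 5.05 %.

5.05 %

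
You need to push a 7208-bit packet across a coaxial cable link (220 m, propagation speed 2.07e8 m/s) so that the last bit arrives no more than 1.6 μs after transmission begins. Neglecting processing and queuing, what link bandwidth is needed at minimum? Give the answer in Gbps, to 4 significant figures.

Propagation delay = 220 / 2.07e+08 = 1.0628 μs.
Transmission budget = 1.6 − 1.0628 = 0.537198 μs.
R ≥ L / t_tx = 7208 bits / 5.37198e-07 s = 13.42 Gbps.

13.42 Gbps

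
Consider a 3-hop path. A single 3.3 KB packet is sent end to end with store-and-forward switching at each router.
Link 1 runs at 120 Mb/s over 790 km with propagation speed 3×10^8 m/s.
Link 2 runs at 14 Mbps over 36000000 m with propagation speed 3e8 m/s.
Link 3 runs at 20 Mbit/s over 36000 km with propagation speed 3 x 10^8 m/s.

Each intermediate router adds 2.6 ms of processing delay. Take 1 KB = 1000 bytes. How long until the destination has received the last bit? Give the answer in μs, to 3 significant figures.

L = 26400 bits.
Transmission delays (L/R per hop): 220, 1885.71, 1320 μs; sum = 3425.71 μs.
Propagation delays (d/s per hop): 2633.33, 120000, 120000 μs; sum = 242633 μs.
Processing at 2 router(s): 2 × 2.6 ms = 5200 μs.
End-to-end = 251000 μs.

251000 μs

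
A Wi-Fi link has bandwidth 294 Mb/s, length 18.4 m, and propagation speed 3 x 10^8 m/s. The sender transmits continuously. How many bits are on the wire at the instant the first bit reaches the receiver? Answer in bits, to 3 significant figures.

Propagation delay = 18.4 / 300000000 = 6.13333e-08 s.
BDP = R × t_prop = 294000000 × 6.13333e-08 = 18.032 bits.

18.0 bits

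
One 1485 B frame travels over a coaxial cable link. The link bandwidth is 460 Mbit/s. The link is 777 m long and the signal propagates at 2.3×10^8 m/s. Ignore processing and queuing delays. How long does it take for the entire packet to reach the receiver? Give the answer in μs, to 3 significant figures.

29.2 μs

L = 1485 × 8 = 11880 bits.
Transmission delay = L/R = 11880 / 460000000 = 25.8261 μs.
Propagation delay = d/s = 777 m / 2.3e+08 m/s = 3.37826 μs.
Total = 29.2 μs.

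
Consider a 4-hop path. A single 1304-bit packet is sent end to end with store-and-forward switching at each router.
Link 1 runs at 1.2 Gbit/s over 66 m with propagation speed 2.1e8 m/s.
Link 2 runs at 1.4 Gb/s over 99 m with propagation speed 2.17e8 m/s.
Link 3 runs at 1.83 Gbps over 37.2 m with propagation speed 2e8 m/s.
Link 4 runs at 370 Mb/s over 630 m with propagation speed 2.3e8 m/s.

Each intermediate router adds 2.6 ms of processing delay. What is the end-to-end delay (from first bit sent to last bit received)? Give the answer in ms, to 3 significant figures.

7.81 ms

Transmission delays (L/R per hop): 0.00108667, 0.000931429, 0.000712568, 0.00352432 ms; sum = 0.00625499 ms.
Propagation delays (d/s per hop): 0.000314286, 0.000456221, 0.000186, 0.00273913 ms; sum = 0.00369564 ms.
Processing at 3 router(s): 3 × 2.6 ms = 7.8 ms.
End-to-end = 7.81 ms.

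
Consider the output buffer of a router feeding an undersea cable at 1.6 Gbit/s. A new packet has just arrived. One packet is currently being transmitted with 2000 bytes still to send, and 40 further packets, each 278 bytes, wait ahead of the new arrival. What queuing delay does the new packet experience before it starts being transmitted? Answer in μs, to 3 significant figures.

Each queued packet: L/R = 2224/1600000000 = 1.39 μs.
40 queued → 55.6 μs.
Plus remaining 16000 bits of current packet: 10 μs.
Queuing delay = 65.6 μs.

65.6 μs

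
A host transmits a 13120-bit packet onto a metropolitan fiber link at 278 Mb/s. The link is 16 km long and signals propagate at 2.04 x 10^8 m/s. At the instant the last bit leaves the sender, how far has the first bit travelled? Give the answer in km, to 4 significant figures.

9.628 km

t_tx = L/R = 13120/278000000 = 4.71942e-05 s.
Distance = s × t_tx = 204000000 × 4.71942e-05 = 9.628 km.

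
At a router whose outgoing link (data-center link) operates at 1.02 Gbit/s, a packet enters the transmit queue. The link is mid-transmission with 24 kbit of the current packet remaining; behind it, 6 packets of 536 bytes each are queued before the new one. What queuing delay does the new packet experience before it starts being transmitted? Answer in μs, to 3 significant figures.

48.8 μs

Each queued packet: L/R = 4288/1020000000 = 4.20392 μs.
6 queued → 25.2235 μs.
Plus remaining 24000 bits of current packet: 23.5294 μs.
Queuing delay = 48.8 μs.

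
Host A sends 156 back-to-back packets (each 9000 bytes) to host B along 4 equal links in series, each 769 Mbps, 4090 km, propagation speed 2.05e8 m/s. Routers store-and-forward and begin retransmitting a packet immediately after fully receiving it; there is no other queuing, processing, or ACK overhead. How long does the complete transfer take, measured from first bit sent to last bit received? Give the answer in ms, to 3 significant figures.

Per-hop transmission t_tx = L/R = 72000/769000000 = 0.0936281 ms.
Per-hop propagation t_prop = 4090000/2.05e+08 = 19.9512 ms.
Pipeline fill: first packet needs 4·t_tx to clear all hops; remaining 155 packets each add one t_tx.
Total = (4+156-1)·t_tx + 4·t_prop = 159·0.0936281 + 4·19.9512 = 94.7 ms.

94.7 ms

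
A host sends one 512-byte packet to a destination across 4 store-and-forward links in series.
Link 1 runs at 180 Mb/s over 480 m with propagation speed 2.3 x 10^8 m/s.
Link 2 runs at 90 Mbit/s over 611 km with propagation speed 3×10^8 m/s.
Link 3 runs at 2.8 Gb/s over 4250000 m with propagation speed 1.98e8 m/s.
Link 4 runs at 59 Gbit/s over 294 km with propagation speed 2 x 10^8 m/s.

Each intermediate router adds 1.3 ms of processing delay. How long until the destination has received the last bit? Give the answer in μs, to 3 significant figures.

28900 μs

L = 512 × 8 = 4096 bits.
Transmission delays (L/R per hop): 22.7556, 45.5111, 1.46286, 0.0694237 μs; sum = 69.7989 μs.
Propagation delays (d/s per hop): 2.08696, 2036.67, 21464.6, 1470 μs; sum = 24973.4 μs.
Processing at 3 router(s): 3 × 1.3 ms = 3900 μs.
End-to-end = 28900 μs.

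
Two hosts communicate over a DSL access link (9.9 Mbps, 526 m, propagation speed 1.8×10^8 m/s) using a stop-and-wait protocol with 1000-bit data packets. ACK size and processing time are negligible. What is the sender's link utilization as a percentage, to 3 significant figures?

94.5 %

t_tx = L/R = 1000/9900000 = 0.00010101 s.
t_prop = 526/180000000 = 2.92222e-06 s; RTT = 5.84444e-06 s.
Cycle = t_tx + RTT = 0.000106855 s.
Utilization = t_tx / cycle = 0.00010101/0.000106855 = 94.5 %.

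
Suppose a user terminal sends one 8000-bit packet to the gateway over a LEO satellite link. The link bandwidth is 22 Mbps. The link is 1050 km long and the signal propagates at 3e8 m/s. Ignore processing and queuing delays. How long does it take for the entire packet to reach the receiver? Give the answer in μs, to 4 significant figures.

3864 μs

Transmission delay = L/R = 8000 / 22000000 = 363.636 μs.
Propagation delay = d/s = 1050000 m / 300000000 m/s = 3500 μs.
Total = 3864 μs.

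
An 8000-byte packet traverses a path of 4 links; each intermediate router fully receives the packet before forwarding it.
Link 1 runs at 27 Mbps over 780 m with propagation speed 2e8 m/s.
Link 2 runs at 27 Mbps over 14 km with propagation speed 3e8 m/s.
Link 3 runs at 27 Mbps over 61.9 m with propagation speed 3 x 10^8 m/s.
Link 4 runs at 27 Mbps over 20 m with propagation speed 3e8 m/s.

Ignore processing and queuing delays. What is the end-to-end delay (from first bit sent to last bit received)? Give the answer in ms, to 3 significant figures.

L = 8000 × 8 = 64000 bits.
Transmission delay per hop = L/R = 64000/27000000 = 2.37037 ms; 4 hops → 9.48148 ms.
Propagation delays (d/s per hop): 0.0039, 0.0466667, 0.000206333, 6.66667e-05 ms; sum = 0.0508397 ms.
End-to-end = 9.53 ms.

9.53 ms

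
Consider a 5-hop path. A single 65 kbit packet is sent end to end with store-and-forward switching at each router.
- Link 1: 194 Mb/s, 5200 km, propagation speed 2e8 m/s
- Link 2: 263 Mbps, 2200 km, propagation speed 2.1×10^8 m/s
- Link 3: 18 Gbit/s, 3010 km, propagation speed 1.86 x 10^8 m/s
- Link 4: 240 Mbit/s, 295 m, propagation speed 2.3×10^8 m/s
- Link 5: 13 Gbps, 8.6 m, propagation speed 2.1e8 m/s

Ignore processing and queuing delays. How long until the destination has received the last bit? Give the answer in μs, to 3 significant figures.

L = 65000 bits.
Transmission delays (L/R per hop): 335.052, 247.148, 3.61111, 270.833, 5 μs; sum = 861.644 μs.
Propagation delays (d/s per hop): 26000, 10476.2, 16182.8, 1.28261, 0.0409524 μs; sum = 52660.3 μs.
End-to-end = 53500 μs.

53500 μs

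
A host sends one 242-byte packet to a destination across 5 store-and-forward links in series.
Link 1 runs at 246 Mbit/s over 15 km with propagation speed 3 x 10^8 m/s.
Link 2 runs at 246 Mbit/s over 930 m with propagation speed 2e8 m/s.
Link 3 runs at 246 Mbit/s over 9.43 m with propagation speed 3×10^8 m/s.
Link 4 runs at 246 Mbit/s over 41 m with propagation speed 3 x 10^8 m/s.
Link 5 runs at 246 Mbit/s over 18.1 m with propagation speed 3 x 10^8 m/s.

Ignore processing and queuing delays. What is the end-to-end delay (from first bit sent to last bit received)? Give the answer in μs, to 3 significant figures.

94.2 μs

L = 242 × 8 = 1936 bits.
Transmission delay per hop = L/R = 1936/246000000 = 7.86992 μs; 5 hops → 39.3496 μs.
Propagation delays (d/s per hop): 50, 4.65, 0.0314333, 0.136667, 0.0603333 μs; sum = 54.8784 μs.
End-to-end = 94.2 μs.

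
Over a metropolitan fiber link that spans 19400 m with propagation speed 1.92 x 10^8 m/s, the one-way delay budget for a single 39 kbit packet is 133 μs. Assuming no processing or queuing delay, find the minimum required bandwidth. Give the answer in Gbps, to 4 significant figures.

Propagation delay = 19400 / 192000000 = 101.042 μs.
Transmission budget = 133 − 101.042 = 31.9583 μs.
R ≥ L / t_tx = 39000 bits / 3.19583e-05 s = 1.220 Gbps.

1.220 Gbps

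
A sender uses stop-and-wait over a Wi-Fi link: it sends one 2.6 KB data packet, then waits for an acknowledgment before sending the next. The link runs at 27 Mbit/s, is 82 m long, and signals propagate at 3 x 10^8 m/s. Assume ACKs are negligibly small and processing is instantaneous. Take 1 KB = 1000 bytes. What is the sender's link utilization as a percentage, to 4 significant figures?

t_tx = L/R = 20800/27000000 = 0.00077037 s.
t_prop = 82/300000000 = 2.73333e-07 s; RTT = 5.46667e-07 s.
Cycle = t_tx + RTT = 0.000770917 s.
Utilization = t_tx / cycle = 0.00077037/0.000770917 = 99.93 %.

99.93 %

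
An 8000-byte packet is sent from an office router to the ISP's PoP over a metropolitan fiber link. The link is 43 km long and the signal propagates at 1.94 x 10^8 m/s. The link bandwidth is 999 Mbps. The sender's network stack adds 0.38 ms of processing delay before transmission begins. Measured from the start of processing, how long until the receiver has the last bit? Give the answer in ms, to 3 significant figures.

L = 8000 × 8 = 64000 bits.
Transmission delay = L/R = 64000 / 999000000 = 0.0640641 ms.
Propagation delay = d/s = 43000 m / 194000000 m/s = 0.221649 ms.
Plus processing delay 0.38 ms = 0.38 ms.
Total = 0.666 ms.

0.666 ms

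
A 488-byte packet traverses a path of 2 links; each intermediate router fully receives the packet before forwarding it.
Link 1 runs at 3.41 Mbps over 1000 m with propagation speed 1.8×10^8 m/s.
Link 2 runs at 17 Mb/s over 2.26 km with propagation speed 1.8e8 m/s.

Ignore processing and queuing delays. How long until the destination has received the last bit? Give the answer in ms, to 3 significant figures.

1.39 ms

L = 488 × 8 = 3904 bits.
Transmission delays (L/R per hop): 1.14487, 0.229647 ms; sum = 1.37452 ms.
Propagation delays (d/s per hop): 0.00555556, 0.0125556 ms; sum = 0.0181111 ms.
End-to-end = 1.39 ms.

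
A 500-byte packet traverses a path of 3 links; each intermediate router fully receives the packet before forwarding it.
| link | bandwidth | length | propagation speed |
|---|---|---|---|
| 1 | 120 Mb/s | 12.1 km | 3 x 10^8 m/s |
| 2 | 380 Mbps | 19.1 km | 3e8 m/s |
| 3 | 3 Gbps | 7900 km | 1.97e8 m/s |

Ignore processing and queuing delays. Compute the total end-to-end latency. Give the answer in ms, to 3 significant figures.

L = 500 × 8 = 4000 bits.
Transmission delays (L/R per hop): 0.0333333, 0.0105263, 0.00133333 ms; sum = 0.045193 ms.
Propagation delays (d/s per hop): 0.0403333, 0.0636667, 40.1015 ms; sum = 40.2055 ms.
End-to-end = 40.3 ms.

40.3 ms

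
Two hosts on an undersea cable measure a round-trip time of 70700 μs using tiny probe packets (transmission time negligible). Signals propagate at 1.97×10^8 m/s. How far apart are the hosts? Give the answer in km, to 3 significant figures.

One-way propagation = RTT/2 = 35350 μs.
d = s × t = 197000000 × 0.03535 = 6960 km.

6960 km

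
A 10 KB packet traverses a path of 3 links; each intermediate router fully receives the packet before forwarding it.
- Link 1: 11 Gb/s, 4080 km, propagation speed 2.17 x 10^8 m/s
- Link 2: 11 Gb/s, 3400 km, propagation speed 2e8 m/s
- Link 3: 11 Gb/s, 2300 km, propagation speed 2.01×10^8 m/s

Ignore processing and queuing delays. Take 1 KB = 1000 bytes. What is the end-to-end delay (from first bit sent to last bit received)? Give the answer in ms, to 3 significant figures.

47.3 ms

L = 80000 bits.
Transmission delay per hop = L/R = 80000/11000000000 = 0.00727273 ms; 3 hops → 0.0218182 ms.
Propagation delays (d/s per hop): 18.8018, 17, 11.4428 ms; sum = 47.2446 ms.
End-to-end = 47.3 ms.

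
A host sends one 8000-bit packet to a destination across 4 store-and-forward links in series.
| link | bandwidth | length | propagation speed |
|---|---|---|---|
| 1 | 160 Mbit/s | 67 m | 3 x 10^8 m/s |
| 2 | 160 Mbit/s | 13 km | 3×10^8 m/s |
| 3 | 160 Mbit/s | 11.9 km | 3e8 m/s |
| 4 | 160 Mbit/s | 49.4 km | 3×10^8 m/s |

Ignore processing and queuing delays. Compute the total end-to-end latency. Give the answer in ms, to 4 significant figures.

0.4479 ms

Transmission delay per hop = L/R = 8000/160000000 = 0.05 ms; 4 hops → 0.2 ms.
Propagation delays (d/s per hop): 0.000223333, 0.0433333, 0.0396667, 0.164667 ms; sum = 0.24789 ms.
End-to-end = 0.4479 ms.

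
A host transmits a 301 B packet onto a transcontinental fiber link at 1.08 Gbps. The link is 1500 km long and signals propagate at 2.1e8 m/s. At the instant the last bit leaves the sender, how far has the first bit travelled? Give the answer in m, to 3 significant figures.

t_tx = L/R = 2408/1080000000 = 2.22963e-06 s.
Distance = s × t_tx = 210000000 × 2.22963e-06 = 468 m.

468 m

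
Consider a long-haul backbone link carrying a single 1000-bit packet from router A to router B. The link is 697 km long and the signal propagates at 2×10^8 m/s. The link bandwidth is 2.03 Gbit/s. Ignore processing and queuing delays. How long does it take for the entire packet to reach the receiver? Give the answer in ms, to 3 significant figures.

Transmission delay = L/R = 1000 / 2.03e+09 = 0.000492611 ms.
Propagation delay = d/s = 697000 m / 200000000 m/s = 3.485 ms.
Total = 3.49 ms.

3.49 ms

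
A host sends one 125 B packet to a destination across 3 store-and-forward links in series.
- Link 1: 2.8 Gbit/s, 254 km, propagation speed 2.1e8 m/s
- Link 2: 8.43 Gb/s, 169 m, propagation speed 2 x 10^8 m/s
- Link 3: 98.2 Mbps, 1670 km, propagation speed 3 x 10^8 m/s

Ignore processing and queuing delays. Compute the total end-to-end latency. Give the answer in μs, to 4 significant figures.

L = 125 × 8 = 1000 bits.
Transmission delays (L/R per hop): 0.357143, 0.118624, 10.1833 μs; sum = 10.6591 μs.
Propagation delays (d/s per hop): 1209.52, 0.845, 5566.67 μs; sum = 6777.04 μs.
End-to-end = 6788 μs.

6788 μs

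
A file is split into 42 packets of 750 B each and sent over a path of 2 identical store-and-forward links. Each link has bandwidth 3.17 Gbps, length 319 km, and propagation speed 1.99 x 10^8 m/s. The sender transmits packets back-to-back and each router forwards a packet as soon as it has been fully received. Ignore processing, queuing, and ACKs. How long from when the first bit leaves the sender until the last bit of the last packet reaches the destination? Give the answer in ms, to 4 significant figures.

Per-hop transmission t_tx = L/R = 6000/3170000000 = 0.00189274 ms.
Per-hop propagation t_prop = 319000/199000000 = 1.60302 ms.
Pipeline fill: first packet needs 2·t_tx to clear all hops; remaining 41 packets each add one t_tx.
Total = (2+42-1)·t_tx + 2·t_prop = 43·0.00189274 + 2·1.60302 = 3.287 ms.

3.287 ms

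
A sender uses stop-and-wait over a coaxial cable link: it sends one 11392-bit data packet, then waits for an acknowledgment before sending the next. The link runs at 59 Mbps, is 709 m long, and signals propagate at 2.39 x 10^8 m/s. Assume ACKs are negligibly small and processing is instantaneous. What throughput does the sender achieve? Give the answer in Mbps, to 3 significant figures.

57.2 Mbps

t_tx = L/R = 11392/59000000 = 0.000193085 s.
t_prop = 709/239000000 = 2.96653e-06 s; RTT = 5.93305e-06 s.
Cycle = t_tx + RTT = 0.000199018 s.
Throughput = L / cycle = 11392 / 0.000199018 = 57.2 Mbps.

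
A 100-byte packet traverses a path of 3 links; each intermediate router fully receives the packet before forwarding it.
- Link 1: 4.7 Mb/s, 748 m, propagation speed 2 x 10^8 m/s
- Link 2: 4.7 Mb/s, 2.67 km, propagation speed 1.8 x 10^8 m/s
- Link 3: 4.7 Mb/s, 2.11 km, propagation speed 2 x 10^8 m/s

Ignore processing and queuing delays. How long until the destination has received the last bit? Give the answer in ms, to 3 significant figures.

0.540 ms

L = 100 × 8 = 800 bits.
Transmission delay per hop = L/R = 800/4700000 = 0.170213 ms; 3 hops → 0.510638 ms.
Propagation delays (d/s per hop): 0.00374, 0.0148333, 0.01055 ms; sum = 0.0291233 ms.
End-to-end = 0.540 ms.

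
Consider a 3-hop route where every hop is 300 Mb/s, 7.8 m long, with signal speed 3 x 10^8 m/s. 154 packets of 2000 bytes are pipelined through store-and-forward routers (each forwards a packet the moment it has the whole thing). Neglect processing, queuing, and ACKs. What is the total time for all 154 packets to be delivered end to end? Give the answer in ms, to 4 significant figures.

Per-hop transmission t_tx = L/R = 16000/300000000 = 0.0533333 ms.
Per-hop propagation t_prop = 7.8/300000000 = 2.6e-05 ms.
Pipeline fill: first packet needs 3·t_tx to clear all hops; remaining 153 packets each add one t_tx.
Total = (3+154-1)·t_tx + 3·t_prop = 156·0.0533333 + 3·2.6e-05 = 8.320 ms.

8.320 ms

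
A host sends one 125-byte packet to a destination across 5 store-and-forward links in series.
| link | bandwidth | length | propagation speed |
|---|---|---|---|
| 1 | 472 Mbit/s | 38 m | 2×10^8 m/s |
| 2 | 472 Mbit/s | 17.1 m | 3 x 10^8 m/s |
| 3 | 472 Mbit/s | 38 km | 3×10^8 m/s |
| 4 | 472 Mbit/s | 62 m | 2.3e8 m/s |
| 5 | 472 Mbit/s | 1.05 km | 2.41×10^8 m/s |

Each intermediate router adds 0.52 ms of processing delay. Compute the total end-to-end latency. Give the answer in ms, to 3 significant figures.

L = 125 × 8 = 1000 bits.
Transmission delay per hop = L/R = 1000/472000000 = 0.00211864 ms; 5 hops → 0.0105932 ms.
Propagation delays (d/s per hop): 0.00019, 5.7e-05, 0.126667, 0.000269565, 0.00435685 ms; sum = 0.13154 ms.
Processing at 4 router(s): 4 × 0.52 ms = 2.08 ms.
End-to-end = 2.22 ms.

2.22 ms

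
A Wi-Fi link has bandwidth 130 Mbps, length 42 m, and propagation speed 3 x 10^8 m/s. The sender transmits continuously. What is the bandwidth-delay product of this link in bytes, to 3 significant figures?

2.28 bytes

Propagation delay = 42 / 300000000 = 1.4e-07 s.
BDP = R × t_prop = 130000000 × 1.4e-07 = 18.2 bits.
In bytes: 18.2/8 = 2.28 bytes.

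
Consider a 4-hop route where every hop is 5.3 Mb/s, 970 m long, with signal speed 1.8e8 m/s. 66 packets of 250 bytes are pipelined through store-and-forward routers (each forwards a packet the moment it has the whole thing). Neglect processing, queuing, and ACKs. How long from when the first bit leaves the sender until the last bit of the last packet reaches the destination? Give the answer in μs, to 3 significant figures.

Per-hop transmission t_tx = L/R = 2000/5300000 = 377.358 μs.
Per-hop propagation t_prop = 970/180000000 = 5.38889 μs.
Pipeline fill: first packet needs 4·t_tx to clear all hops; remaining 65 packets each add one t_tx.
Total = (4+66-1)·t_tx + 4·t_prop = 69·377.358 + 4·5.38889 = 26100 μs.

26100 μs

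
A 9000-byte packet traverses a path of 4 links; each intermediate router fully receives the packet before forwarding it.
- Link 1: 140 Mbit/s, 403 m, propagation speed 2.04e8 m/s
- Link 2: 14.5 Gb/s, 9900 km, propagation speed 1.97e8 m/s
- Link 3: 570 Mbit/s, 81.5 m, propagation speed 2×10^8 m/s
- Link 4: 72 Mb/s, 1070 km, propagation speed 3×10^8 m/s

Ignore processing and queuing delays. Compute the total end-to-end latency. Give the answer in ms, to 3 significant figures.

55.5 ms

L = 9000 × 8 = 72000 bits.
Transmission delays (L/R per hop): 0.514286, 0.00496552, 0.126316, 1 ms; sum = 1.64557 ms.
Propagation delays (d/s per hop): 0.00197549, 50.2538, 0.0004075, 3.56667 ms; sum = 53.8229 ms.
End-to-end = 55.5 ms.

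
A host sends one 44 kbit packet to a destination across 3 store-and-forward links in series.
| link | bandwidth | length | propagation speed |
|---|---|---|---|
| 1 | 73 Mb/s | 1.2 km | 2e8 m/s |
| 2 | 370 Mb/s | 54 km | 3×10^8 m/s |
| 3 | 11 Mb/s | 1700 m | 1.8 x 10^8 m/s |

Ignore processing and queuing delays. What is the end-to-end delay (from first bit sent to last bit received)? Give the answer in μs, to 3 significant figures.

L = 44000 bits.
Transmission delays (L/R per hop): 602.74, 118.919, 4000 μs; sum = 4721.66 μs.
Propagation delays (d/s per hop): 6, 180, 9.44444 μs; sum = 195.444 μs.
End-to-end = 4920 μs.

4920 μs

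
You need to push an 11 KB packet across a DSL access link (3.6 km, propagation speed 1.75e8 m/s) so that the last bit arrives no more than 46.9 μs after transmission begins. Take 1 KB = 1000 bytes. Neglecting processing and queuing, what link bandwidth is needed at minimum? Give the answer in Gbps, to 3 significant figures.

3.34 Gbps

L = 88000 bits.
Propagation delay = 3600 / 175000000 = 20.5714 μs.
Transmission budget = 46.9 − 20.5714 = 26.3286 μs.
R ≥ L / t_tx = 88000 bits / 2.63286e-05 s = 3.34 Gbps.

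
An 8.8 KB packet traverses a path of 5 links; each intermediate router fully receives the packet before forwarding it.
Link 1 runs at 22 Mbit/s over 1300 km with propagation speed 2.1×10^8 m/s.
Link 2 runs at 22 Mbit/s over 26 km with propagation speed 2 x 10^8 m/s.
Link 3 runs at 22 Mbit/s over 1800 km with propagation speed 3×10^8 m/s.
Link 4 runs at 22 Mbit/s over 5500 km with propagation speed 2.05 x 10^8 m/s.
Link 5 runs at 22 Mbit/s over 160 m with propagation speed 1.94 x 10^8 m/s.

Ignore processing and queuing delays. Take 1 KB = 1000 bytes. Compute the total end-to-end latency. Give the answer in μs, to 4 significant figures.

L = 70400 bits.
Transmission delay per hop = L/R = 70400/22000000 = 3200 μs; 5 hops → 16000 μs.
Propagation delays (d/s per hop): 6190.48, 130, 6000, 26829.3, 0.824742 μs; sum = 39150.6 μs.
End-to-end = 55150 μs.

55150 μs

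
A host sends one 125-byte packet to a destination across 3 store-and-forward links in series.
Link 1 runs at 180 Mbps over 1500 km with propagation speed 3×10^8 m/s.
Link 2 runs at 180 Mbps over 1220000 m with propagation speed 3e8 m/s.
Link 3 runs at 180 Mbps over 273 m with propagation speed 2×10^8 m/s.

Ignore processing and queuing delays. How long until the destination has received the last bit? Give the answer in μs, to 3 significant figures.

L = 125 × 8 = 1000 bits.
Transmission delay per hop = L/R = 1000/180000000 = 5.55556 μs; 3 hops → 16.6667 μs.
Propagation delays (d/s per hop): 5000, 4066.67, 1.365 μs; sum = 9068.03 μs.
End-to-end = 9080 μs.

9080 μs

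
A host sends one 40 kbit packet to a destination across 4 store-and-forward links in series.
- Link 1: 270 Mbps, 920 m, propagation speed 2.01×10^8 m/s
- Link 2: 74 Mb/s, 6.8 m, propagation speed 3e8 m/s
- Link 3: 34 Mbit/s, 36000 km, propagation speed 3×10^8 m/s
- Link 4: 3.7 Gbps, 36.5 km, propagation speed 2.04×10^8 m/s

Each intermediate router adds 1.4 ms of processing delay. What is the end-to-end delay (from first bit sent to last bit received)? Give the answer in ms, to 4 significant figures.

126.3 ms

L = 40000 bits.
Transmission delays (L/R per hop): 0.148148, 0.540541, 1.17647, 0.0108108 ms; sum = 1.87597 ms.
Propagation delays (d/s per hop): 0.00457711, 2.26667e-05, 120, 0.178922 ms; sum = 120.184 ms.
Processing at 3 router(s): 3 × 1.4 ms = 4.2 ms.
End-to-end = 126.3 ms.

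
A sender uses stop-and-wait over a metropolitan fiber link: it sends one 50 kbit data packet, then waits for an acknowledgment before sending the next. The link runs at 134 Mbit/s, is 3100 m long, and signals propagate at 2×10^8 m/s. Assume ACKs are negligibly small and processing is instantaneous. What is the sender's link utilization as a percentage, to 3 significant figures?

t_tx = L/R = 50000/134000000 = 0.000373134 s.
t_prop = 3100/200000000 = 1.55e-05 s; RTT = 3.1e-05 s.
Cycle = t_tx + RTT = 0.000404134 s.
Utilization = t_tx / cycle = 0.000373134/0.000404134 = 92.3 %.

92.3 %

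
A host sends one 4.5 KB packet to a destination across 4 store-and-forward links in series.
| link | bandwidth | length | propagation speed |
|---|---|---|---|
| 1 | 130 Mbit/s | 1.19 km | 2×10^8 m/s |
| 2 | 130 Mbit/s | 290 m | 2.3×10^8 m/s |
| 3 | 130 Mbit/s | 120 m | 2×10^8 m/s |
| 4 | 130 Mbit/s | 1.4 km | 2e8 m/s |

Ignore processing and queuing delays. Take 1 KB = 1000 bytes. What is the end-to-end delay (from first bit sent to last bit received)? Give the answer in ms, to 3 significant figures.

L = 36000 bits.
Transmission delay per hop = L/R = 36000/130000000 = 0.276923 ms; 4 hops → 1.10769 ms.
Propagation delays (d/s per hop): 0.00595, 0.00126087, 0.0006, 0.007 ms; sum = 0.0148109 ms.
End-to-end = 1.12 ms.

1.12 ms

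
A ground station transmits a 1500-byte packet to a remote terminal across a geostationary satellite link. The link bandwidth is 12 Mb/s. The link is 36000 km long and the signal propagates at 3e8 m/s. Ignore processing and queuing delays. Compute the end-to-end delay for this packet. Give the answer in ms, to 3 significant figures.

121 ms

L = 1500 × 8 = 12000 bits.
Transmission delay = L/R = 12000 / 12000000 = 1 ms.
Propagation delay = d/s = 36000000 m / 300000000 m/s = 120 ms.
Total = 121 ms.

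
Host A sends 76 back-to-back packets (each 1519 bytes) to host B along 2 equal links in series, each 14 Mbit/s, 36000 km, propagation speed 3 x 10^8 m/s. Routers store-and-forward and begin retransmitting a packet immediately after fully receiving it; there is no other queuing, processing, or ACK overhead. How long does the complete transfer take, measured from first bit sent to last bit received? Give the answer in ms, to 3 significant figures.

307 ms

Per-hop transmission t_tx = L/R = 12152/14000000 = 0.868 ms.
Per-hop propagation t_prop = 36000000/300000000 = 120 ms.
Pipeline fill: first packet needs 2·t_tx to clear all hops; remaining 75 packets each add one t_tx.
Total = (2+76-1)·t_tx + 2·t_prop = 77·0.868 + 2·120 = 307 ms.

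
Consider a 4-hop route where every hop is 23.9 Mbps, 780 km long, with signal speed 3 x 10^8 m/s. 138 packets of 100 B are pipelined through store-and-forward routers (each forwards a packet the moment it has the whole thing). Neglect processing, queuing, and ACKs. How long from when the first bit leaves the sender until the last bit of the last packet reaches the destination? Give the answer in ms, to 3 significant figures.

Per-hop transmission t_tx = L/R = 800/23900000 = 0.0334728 ms.
Per-hop propagation t_prop = 780000/300000000 = 2.6 ms.
Pipeline fill: first packet needs 4·t_tx to clear all hops; remaining 137 packets each add one t_tx.
Total = (4+138-1)·t_tx + 4·t_prop = 141·0.0334728 + 4·2.6 = 15.1 ms.

15.1 ms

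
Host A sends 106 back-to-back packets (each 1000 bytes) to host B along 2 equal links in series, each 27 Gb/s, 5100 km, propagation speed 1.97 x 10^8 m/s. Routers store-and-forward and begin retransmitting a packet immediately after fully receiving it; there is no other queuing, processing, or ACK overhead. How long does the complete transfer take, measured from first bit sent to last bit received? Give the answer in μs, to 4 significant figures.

Per-hop transmission t_tx = L/R = 8000/27000000000 = 0.296296 μs.
Per-hop propagation t_prop = 5100000/197000000 = 25888.3 μs.
Pipeline fill: first packet needs 2·t_tx to clear all hops; remaining 105 packets each add one t_tx.
Total = (2+106-1)·t_tx + 2·t_prop = 107·0.296296 + 2·25888.3 = 51810 μs.

51810 μs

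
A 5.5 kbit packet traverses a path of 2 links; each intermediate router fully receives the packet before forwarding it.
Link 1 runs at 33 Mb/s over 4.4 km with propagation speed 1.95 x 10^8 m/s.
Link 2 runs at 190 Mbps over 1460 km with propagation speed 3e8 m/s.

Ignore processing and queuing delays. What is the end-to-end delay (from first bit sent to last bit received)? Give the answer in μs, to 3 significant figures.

L = 5500 bits.
Transmission delays (L/R per hop): 166.667, 28.9474 μs; sum = 195.614 μs.
Propagation delays (d/s per hop): 22.5641, 4866.67 μs; sum = 4889.23 μs.
End-to-end = 5080 μs.

5080 μs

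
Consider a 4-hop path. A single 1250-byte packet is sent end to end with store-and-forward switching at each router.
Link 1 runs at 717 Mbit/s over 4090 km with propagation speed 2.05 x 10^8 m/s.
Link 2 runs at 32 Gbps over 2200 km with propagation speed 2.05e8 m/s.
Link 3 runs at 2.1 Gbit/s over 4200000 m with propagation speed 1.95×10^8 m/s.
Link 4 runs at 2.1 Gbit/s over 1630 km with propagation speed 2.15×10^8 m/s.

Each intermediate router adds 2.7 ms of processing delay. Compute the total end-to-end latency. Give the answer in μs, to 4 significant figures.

L = 1250 × 8 = 10000 bits.
Transmission delays (L/R per hop): 13.947, 0.3125, 4.7619, 4.7619 μs; sum = 23.7833 μs.
Propagation delays (d/s per hop): 19951.2, 10731.7, 21538.5, 7581.4 μs; sum = 59802.8 μs.
Processing at 3 router(s): 3 × 2.7 ms = 8100 μs.
End-to-end = 67930 μs.

67930 μs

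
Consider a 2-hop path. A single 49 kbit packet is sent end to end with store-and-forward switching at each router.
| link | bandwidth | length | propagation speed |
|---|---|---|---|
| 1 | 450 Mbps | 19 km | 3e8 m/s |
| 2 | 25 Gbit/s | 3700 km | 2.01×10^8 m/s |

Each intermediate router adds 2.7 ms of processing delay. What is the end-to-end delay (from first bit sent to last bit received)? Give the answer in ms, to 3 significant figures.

L = 49000 bits.
Transmission delays (L/R per hop): 0.108889, 0.00196 ms; sum = 0.110849 ms.
Propagation delays (d/s per hop): 0.0633333, 18.408 ms; sum = 18.4713 ms.
Processing at 1 router(s): 1 × 2.7 ms = 2.7 ms.
End-to-end = 21.3 ms.

21.3 ms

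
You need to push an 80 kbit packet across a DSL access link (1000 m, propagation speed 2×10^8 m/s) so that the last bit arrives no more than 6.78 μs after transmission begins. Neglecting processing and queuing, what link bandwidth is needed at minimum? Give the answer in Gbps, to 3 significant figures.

44.9 Gbps

Propagation delay = 1000 / 200000000 = 5 μs.
Transmission budget = 6.78 − 5 = 1.78 μs.
R ≥ L / t_tx = 80000 bits / 1.78e-06 s = 44.9 Gbps.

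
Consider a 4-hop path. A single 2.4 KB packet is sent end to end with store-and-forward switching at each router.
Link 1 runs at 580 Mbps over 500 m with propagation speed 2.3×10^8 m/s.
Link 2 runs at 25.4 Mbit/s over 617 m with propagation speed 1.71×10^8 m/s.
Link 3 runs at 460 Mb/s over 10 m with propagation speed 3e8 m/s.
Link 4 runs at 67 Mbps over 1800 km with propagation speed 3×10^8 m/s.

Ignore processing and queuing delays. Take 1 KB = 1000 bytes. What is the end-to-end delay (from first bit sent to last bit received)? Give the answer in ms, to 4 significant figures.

7.123 ms

L = 19200 bits.
Transmission delays (L/R per hop): 0.0331034, 0.755906, 0.0417391, 0.286567 ms; sum = 1.11732 ms.
Propagation delays (d/s per hop): 0.00217391, 0.00360819, 3.33333e-05, 6 ms; sum = 6.00582 ms.
End-to-end = 7.123 ms.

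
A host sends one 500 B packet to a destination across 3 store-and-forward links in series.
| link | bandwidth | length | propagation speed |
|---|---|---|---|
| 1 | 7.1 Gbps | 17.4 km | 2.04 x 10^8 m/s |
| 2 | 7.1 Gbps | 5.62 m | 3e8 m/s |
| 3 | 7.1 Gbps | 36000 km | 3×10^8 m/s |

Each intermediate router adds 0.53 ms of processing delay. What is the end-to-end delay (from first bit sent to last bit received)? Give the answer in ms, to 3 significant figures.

121 ms

L = 500 × 8 = 4000 bits.
Transmission delay per hop = L/R = 4000/7100000000 = 0.00056338 ms; 3 hops → 0.00169014 ms.
Propagation delays (d/s per hop): 0.0852941, 1.87333e-05, 120 ms; sum = 120.085 ms.
Processing at 2 router(s): 2 × 0.53 ms = 1.06 ms.
End-to-end = 121 ms.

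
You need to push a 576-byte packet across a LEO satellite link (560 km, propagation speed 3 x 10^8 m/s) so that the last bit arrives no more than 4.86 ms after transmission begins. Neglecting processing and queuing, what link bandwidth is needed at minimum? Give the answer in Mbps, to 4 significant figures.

L = 4608 bits.
Propagation delay = 560000 / 300000000 = 1.86667 ms.
Transmission budget = 4.86 − 1.86667 = 2.99333 ms.
R ≥ L / t_tx = 4608 bits / 0.00299333 s = 1.539 Mbps.

1.539 Mbps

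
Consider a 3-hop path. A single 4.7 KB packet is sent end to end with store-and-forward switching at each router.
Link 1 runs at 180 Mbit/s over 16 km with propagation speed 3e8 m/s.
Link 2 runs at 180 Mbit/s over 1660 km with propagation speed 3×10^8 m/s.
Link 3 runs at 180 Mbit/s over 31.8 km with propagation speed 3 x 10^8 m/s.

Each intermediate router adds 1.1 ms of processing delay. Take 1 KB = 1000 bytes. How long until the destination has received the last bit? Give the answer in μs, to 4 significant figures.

L = 37600 bits.
Transmission delay per hop = L/R = 37600/180000000 = 208.889 μs; 3 hops → 626.667 μs.
Propagation delays (d/s per hop): 53.3333, 5533.33, 106 μs; sum = 5692.67 μs.
Processing at 2 router(s): 2 × 1.1 ms = 2200 μs.
End-to-end = 8519 μs.

8519 μs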